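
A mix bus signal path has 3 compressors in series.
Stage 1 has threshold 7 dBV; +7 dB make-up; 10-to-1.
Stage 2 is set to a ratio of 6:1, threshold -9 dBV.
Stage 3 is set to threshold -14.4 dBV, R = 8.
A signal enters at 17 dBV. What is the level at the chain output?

-13.225 dBV

Stage 1: 17 dBV is 10 dB over 7 dBV; at 10:1 that becomes 1 dB over, giving 8 dBV; +7 dB make-up → 15 dBV.
Stage 2: overshoot 24 dB → 24/6 = 4 dB → -5 dBV.
Stage 3: -5 dBV is 9.4 dB over -14.4 dBV; at 8:1 that becomes 1.175 dB over, giving -13.225 dBV.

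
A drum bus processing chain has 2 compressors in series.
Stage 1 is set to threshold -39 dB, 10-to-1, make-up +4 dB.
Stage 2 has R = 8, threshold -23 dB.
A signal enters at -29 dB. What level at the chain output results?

Stage 1: overshoot 10 dB → 10/10 = 1 dB → -38 dB; +4 dB make-up → -34 dB.
Stage 2: below threshold (-34 ≤ -23); passes unchanged; output -34 dB.

-34 dB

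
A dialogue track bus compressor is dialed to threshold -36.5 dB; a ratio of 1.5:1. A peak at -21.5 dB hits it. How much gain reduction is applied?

5 dB

The signal is 15 dB above threshold.
At 1.5:1, output sits 15/1.5 = 10 dB above threshold.
Gain reduction = 15 − 10 = 5 dB.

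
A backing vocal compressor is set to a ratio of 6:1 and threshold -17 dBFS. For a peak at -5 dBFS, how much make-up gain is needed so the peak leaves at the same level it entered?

10 dB

Overshoot 12 dB → 12/6 = 2 dB after compression, so the compressed level is -17 + 2 = -15 dBFS.
Make-up = target − compressed = -5 − (-15) = 10 dB.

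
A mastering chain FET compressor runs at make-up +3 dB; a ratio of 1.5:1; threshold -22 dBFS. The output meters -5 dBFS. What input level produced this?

Stripping the +3 dB make-up gives -8 dBFS at the gain stage.
That's 14 dB above the -22 dBFS threshold.
Input overshoot = R × output overshoot = 21 dB → input = -22 + 21 = -1 dBFS.

-1 dBFS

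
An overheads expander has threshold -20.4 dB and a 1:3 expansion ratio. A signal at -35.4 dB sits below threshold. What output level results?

-65.4 dB

Below threshold, a 1:3 expander applies gain = (3−1)×(T − x) of attenuation.
(3−1) × 15 = 30 dB, so output = -35.4 − 30 = -65.4 dB.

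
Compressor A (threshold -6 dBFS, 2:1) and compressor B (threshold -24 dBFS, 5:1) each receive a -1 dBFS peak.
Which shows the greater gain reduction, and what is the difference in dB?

B, by 15.9 dB

A: GR = 5 − 5/2 = 2.5 dB.
B: GR = 23 − 23/5 = 18.4 dB.
B applies 15.9 dB more gain reduction.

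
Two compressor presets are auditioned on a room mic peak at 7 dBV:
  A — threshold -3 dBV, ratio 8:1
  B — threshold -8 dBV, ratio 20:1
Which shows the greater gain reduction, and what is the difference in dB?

B, by 5.5 dB

A: overshoot 10 dB → output overshoot 1.25 dB → GR 8.75 dB.
B: overshoot 15 dB → output overshoot 0.75 dB → GR 14.25 dB.
B reduces 5.5 dB more.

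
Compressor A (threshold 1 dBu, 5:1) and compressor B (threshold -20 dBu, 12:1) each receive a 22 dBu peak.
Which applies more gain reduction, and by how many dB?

B, by 21.7 dB

A: 21 dB over, compressed to 4.2 dB over, so 16.8 dB of GR.
B: 42 dB over, compressed to 3.5 dB over, so 38.5 dB of GR.
B applies 21.7 dB more gain reduction.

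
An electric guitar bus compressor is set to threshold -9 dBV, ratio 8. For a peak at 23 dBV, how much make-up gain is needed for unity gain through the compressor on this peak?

Overshoot 32 dB → 32/8 = 4 dB after compression, so the compressed level is -9 + 4 = -5 dBV.
Make-up = target − compressed = 23 − (-5) = 28 dB.

28 dB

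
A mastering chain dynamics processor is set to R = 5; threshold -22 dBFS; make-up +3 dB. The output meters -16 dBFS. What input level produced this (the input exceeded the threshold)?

-7 dBFS

Before make-up, the level was -16 − 3 = -19 dBFS.
That's 3 dB above the -22 dBFS threshold.
Input overshoot = R × output overshoot = 15 dB → input = -22 + 15 = -7 dBFS.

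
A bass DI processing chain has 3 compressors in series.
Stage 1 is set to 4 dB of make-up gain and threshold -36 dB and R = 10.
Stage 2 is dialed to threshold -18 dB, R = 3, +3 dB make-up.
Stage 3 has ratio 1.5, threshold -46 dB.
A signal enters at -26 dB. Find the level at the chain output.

-34 dB

Stage 1: 10 dB above -36 dB, reduced 10:1 to 1 dB above → -35 dB; +4 dB make-up → -31 dB.
Stage 2: below threshold (-31 ≤ -18); passes unchanged; make-up brings it to -28 dB.
Stage 3: overshoot 18 dB → 18/1.5 = 12 dB → -34 dB.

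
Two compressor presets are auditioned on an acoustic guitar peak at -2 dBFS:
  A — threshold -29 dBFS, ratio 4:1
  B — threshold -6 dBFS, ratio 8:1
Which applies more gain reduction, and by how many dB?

A: GR = 27 − 27/4 = 20.25 dB.
B: GR = 4 − 4/8 = 3.5 dB.
A applies 16.75 dB more gain reduction.

A, by 16.75 dB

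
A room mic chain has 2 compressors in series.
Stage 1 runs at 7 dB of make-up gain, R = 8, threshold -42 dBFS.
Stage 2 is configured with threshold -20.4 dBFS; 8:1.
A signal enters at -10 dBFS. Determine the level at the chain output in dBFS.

Stage 1: -10 dBFS is 32 dB over -42 dBFS; at 8:1 that becomes 4 dB over, giving -38 dBFS; +7 dB make-up → -31 dBFS.
Stage 2: below threshold (-31 ≤ -20.4); passes unchanged; output -31 dBFS.

-31 dBFS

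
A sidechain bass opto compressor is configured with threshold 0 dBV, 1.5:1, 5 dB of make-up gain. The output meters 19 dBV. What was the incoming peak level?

Stripping the +5 dB make-up gives 14 dBV at the gain stage.
Post-compression overshoot = 14 − 0 = 14 dB.
Before 1.5:1 compression the overshoot was 14 × 1.5 = 21 dB, so input = 0 + 21 = 21 dBV.

21 dBV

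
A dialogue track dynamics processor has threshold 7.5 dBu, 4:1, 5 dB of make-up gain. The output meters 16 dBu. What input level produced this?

Stripping the +5 dB make-up gives 11 dBu at the gain stage.
The compressed level sits 11 − 7.5 = 3.5 dB over threshold.
Input overshoot = R × output overshoot = 14 dB → input = 7.5 + 14 = 21.5 dBu.

21.5 dBu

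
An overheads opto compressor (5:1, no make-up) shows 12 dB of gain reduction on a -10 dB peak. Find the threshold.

-25 dB

Let T be the threshold. Output overshoot = (input overshoot)/R, so -22 − T = (-10 − T)/5.
5·(-22 − T) = -10 − T → 4·T = -110 − (-10) = -100.
T = -100/4 = -25 dB.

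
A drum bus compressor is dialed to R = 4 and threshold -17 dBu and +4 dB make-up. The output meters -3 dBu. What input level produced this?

Before make-up, the level was -3 − 4 = -7 dBu.
That's 10 dB above the -17 dBu threshold.
Undo the ratio: input overshoot = 10 × 4 = 40 dB, giving input = 23 dBu.

23 dBu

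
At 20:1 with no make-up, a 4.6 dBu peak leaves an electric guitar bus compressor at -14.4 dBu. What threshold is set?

Gain reduction = 4.6 − (-14.4) = 19 dB; output overshoot = GR / (R − 1) = 19 / 19 = 1 dB.
Threshold = output − output overshoot = -14.4 − 1 = -15.4 dBu.

-15.4 dBu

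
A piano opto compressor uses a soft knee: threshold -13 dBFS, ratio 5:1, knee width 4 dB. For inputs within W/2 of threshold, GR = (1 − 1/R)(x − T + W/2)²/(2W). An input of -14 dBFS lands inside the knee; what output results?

-14.1 dBFS

x − T + W/2 = -14 − (-13) + 2 = 1.
GR = (1 − 1/5) × 1² / 8 = 0.8 × 1 / 8 = 0.1 dB.
Output = -14 − 0.1 = -14.1 dBFS.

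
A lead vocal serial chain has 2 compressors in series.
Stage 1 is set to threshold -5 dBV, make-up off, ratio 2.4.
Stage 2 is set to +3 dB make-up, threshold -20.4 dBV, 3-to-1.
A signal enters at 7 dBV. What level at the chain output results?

Stage 1: 12 dB above -5 dBV, reduced 2.4:1 to 5 dB above → 0 dBV.
Stage 2: overshoot 20.4 dB → 20.4/3 = 6.8 dB → -13.6 dBV; +3 dB make-up → -10.6 dBV.

-10.6 dBV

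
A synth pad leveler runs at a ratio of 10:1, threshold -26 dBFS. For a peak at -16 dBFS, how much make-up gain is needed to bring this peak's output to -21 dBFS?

Overshoot 10 dB → 10/10 = 1 dB after compression, so the compressed level is -26 + 1 = -25 dBFS.
Make-up = target − compressed = -21 − (-25) = 4 dB.

4 dB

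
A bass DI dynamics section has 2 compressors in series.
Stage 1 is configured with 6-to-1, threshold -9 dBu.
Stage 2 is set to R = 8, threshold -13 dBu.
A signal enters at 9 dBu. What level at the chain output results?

Stage 1: 18 dB above -9 dBu, reduced 6:1 to 3 dB above → -6 dBu.
Stage 2: 7 dB above -13 dBu, reduced 8:1 to 0.875 dB above → -12.125 dBu.

-12.125 dBu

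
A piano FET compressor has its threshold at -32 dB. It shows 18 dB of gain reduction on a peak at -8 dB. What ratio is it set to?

Input overshoot = -8 − (-32) = 24 dB.
Output overshoot = 24 − 18 = 6 dB.
Ratio = input overshoot / output overshoot = 24 / 6 = 4.

4:1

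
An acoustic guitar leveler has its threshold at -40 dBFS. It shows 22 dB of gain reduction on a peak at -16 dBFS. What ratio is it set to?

12:1

Input overshoot = -16 − (-40) = 24 dB.
Output overshoot = 24 − 22 = 2 dB.
Ratio = input overshoot / output overshoot = 24 / 2 = 12.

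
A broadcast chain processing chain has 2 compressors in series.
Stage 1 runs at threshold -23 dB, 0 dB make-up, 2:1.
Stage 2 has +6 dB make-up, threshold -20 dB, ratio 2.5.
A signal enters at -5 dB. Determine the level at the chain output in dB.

-11.6 dB

Stage 1: overshoot 18 dB → 18/2 = 9 dB → -14 dB.
Stage 2: 6 dB above -20 dB, reduced 2.5:1 to 2.4 dB above → -17.6 dB; +6 dB make-up → -11.6 dB.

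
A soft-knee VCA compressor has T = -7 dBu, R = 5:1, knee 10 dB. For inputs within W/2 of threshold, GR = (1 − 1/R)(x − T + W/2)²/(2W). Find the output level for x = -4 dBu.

x − T + W/2 = -4 − (-7) + 5 = 8.
GR = (1 − 1/5) × 8² / 20 = 0.8 × 64 / 20 = 2.56 dB.
Output = -4 − 2.56 = -6.56 dBu.

-6.56 dBu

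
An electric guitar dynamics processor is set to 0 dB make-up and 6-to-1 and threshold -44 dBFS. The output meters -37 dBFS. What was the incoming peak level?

Post-compression overshoot = -37 − (-44) = 7 dB.
Input overshoot = R × output overshoot = 42 dB → input = -44 + 42 = -2 dBFS.

-2 dBFS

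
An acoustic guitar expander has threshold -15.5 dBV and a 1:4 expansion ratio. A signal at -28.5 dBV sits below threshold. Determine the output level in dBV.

Below threshold, a 1:4 expander applies gain = (4−1)×(T − x) of attenuation.
(4−1) × 13 = 39 dB, so output = -28.5 − 39 = -67.5 dBV.

-67.5 dBV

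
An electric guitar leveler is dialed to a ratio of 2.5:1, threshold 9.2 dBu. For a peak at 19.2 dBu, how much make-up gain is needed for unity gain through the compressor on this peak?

6 dB

Overshoot 10 dB → 10/2.5 = 4 dB after compression, so the compressed level is 9.2 + 4 = 13.2 dBu.
Make-up = target − compressed = 19.2 − 13.2 = 6 dB.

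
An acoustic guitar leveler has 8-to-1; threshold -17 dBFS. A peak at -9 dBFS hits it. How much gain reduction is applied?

7 dB

Overshoot = -9 − (-17) = 8 dB.
A 8:1 ratio leaves 1 dB of that excess.
So the signal is attenuated by 8 − 1 = 7 dB.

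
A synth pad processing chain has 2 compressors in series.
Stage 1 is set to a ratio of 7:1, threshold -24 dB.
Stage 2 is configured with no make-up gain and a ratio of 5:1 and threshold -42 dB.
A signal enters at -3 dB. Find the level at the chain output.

-37.8 dB

Stage 1: 21 dB above -24 dB, reduced 7:1 to 3 dB above → -21 dB.
Stage 2: -21 dB is 21 dB over -42 dB; at 5:1 that becomes 4.2 dB over, giving -37.8 dB.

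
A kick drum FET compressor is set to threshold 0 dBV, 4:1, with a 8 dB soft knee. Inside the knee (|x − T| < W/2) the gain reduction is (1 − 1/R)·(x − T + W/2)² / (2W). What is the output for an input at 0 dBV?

x − T + W/2 = 0 − 0 + 4 = 4.
GR = (1 − 1/4) × 4² / 16 = 0.75 × 16 / 16 = 0.75 dB.
Output = 0 − 0.75 = -0.75 dBV.

-0.75 dBV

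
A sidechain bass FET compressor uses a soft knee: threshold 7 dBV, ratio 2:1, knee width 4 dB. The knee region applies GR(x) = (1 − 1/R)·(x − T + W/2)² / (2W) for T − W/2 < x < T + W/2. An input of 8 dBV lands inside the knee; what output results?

7.4375 dBV

x − T + W/2 = 8 − 7 + 2 = 3.
GR = (1 − 1/2) × 3² / 8 = 0.5 × 9 / 8 = 0.5625 dB.
Output = 8 − 0.5625 = 7.4375 dBV.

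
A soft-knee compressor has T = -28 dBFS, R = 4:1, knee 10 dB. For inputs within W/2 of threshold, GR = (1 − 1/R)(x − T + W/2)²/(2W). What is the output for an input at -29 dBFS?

-29.6 dBFS

x − T + W/2 = -29 − (-28) + 5 = 4.
GR = (1 − 1/4) × 4² / 20 = 0.75 × 16 / 20 = 0.6 dB.
Output = -29 − 0.6 = -29.6 dBFS.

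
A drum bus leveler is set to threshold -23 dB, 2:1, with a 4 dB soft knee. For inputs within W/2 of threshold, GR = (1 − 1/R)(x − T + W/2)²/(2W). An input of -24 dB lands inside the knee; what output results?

x − T + W/2 = -24 − (-23) + 2 = 1.
GR = (1 − 1/2) × 1² / 8 = 0.5 × 1 / 8 = 0.0625 dB.
Output = -24 − 0.0625 = -24.0625 dB.

-24.0625 dB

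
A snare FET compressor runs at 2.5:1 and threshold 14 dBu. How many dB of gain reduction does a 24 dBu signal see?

6 dB

Overshoot = 24 − 14 = 10 dB.
At 2.5:1, output sits 10/2.5 = 4 dB above threshold.
So the signal is attenuated by 10 − 4 = 6 dB.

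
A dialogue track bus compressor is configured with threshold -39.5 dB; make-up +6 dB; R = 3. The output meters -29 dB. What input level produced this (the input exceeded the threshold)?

-26 dB

Remove make-up: -29 − 6 = -35 dB.
Post-compression overshoot = -35 − (-39.5) = 4.5 dB.
Before 3:1 compression the overshoot was 4.5 × 3 = 13.5 dB, so input = -39.5 + 13.5 = -26 dB.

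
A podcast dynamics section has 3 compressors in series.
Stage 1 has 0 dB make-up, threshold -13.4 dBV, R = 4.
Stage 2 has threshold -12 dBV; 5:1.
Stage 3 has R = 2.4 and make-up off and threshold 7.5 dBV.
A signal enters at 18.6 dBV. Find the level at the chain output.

-10.68 dBV

Stage 1: overshoot 32 dB → 32/4 = 8 dB → -5.4 dBV.
Stage 2: 6.6 dB above -12 dBV, reduced 5:1 to 1.32 dB above → -10.68 dBV.
Stage 3: -10.68 dBV ≤ 7.5 dBV, so stage 3 doesn't engage; output -10.68 dBV.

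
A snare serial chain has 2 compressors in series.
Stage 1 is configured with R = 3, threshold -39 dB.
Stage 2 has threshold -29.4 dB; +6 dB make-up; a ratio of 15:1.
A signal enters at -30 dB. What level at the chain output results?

Stage 1: -30 dB is 9 dB over -39 dB; at 3:1 that becomes 3 dB over, giving -36 dB.
Stage 2: below threshold (-36 ≤ -29.4); passes unchanged; make-up brings it to -30 dB.

-30 dB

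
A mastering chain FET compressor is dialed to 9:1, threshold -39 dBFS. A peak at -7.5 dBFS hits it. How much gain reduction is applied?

-7.5 dBFS exceeds the threshold by 31.5 dB.
At 9:1, output sits 31.5/9 = 3.5 dB above threshold.
GR = overshoot in − overshoot out = 31.5 − 3.5 = 28 dB.

28 dB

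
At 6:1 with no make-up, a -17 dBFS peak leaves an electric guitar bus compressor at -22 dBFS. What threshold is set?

Input is 6 dB above T (since output overshoot × R = input overshoot: (-22 − T)·6 = -17 − T gives T = -23 dBFS).
Check: -23 + (-17 − (-23))/6 = -23 + 1 = -22 dBFS. ✓

-23 dBFS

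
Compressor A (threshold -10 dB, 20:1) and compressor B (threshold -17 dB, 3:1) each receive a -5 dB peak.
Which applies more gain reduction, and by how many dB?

A: 5 dB over, compressed to 0.25 dB over, so 4.75 dB of GR.
B: 12 dB over, compressed to 4 dB over, so 8 dB of GR.
B applies 3.25 dB more gain reduction.

B, by 3.25 dB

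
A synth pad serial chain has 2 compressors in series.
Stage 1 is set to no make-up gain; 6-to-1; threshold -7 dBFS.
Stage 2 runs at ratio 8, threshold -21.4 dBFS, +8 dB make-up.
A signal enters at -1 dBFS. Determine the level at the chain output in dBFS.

Stage 1: -1 dBFS is 6 dB over -7 dBFS; at 6:1 that becomes 1 dB over, giving -6 dBFS.
Stage 2: overshoot 15.4 dB → 15.4/8 = 1.925 dB → -19.475 dBFS; +8 dB make-up → -11.475 dBFS.

-11.475 dBFS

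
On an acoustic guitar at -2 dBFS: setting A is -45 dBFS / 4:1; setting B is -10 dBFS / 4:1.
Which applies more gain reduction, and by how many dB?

A: overshoot 43 dB → output overshoot 10.75 dB → GR 32.25 dB.
B: overshoot 8 dB → output overshoot 2 dB → GR 6 dB.
Difference: 26.25 dB in favour of A.

A, by 26.25 dB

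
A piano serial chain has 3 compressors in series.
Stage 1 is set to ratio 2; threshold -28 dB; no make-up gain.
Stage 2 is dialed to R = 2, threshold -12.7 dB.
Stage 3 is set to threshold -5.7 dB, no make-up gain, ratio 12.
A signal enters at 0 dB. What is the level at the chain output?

Stage 1: overshoot 28 dB → 28/2 = 14 dB → -14 dB.
Stage 2: -14 dB is at or below the -12.7 dB threshold — no compression; output -14 dB.
Stage 3: below threshold (-14 ≤ -5.7); passes unchanged; output -14 dB.

-14 dB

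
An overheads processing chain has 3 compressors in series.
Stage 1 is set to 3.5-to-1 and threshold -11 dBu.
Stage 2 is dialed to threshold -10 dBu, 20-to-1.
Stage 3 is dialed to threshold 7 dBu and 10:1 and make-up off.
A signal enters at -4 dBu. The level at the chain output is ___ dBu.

-9.95 dBu

Stage 1: overshoot 7 dB → 7/3.5 = 2 dB → -9 dBu.
Stage 2: overshoot 1 dB → 1/20 = 0.05 dB → -9.95 dBu.
Stage 3: -9.95 dBu is at or below the 7 dBu threshold — no compression; output -9.95 dBu.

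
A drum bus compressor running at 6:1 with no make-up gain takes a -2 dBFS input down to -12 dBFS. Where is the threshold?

-14 dBFS

Input is 12 dB above T (since output overshoot × R = input overshoot: (-12 − T)·6 = -2 − T gives T = -14 dBFS).
Check: -14 + (-2 − (-14))/6 = -14 + 2 = -12 dBFS. ✓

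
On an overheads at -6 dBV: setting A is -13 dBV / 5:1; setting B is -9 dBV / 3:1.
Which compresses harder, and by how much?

A: overshoot 7 dB → output overshoot 1.4 dB → GR 5.6 dB.
B: overshoot 3 dB → output overshoot 1 dB → GR 2 dB.
A applies 3.6 dB more gain reduction.

A, by 3.6 dB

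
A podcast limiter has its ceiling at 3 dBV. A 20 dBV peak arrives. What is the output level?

At ∞:1, everything above 3 dBV is held at the ceiling.

3 dBV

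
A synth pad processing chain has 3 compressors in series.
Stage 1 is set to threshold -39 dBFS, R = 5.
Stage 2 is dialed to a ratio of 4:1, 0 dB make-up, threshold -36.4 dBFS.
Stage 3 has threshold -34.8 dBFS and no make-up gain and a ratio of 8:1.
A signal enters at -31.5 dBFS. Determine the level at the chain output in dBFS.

-37.5 dBFS

Stage 1: overshoot 7.5 dB → 7.5/5 = 1.5 dB → -37.5 dBFS.
Stage 2: -37.5 dBFS ≤ -36.4 dBFS, so stage 2 doesn't engage; output -37.5 dBFS.
Stage 3: below threshold (-37.5 ≤ -34.8); passes unchanged; output -37.5 dBFS.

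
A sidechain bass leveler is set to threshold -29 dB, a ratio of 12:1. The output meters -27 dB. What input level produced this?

Post-compression overshoot = -27 − (-29) = 2 dB.
Undo the ratio: input overshoot = 2 × 12 = 24 dB, giving input = -5 dB.

-5 dB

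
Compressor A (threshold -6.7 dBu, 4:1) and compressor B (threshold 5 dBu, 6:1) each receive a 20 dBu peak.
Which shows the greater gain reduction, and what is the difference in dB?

A: 26.7 dB over, compressed to 6.675 dB over, so 20.025 dB of GR.
B: 15 dB over, compressed to 2.5 dB over, so 12.5 dB of GR.
A reduces 7.525 dB more.

A, by 7.525 dB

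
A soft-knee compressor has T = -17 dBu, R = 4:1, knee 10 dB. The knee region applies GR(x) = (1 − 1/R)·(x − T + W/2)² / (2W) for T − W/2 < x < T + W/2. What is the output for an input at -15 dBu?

-16.8375 dBu

x − T + W/2 = -15 − (-17) + 5 = 7.
GR = (1 − 1/4) × 7² / 20 = 0.75 × 49 / 20 = 1.8375 dB.
Output = -15 − 1.8375 = -16.8375 dBu.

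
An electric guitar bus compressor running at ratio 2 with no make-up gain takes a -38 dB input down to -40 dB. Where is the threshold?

Gain reduction = -38 − (-40) = 2 dB; output overshoot = GR / (R − 1) = 2 / 1 = 2 dB.
Threshold = output − output overshoot = -40 − 2 = -42 dB.

-42 dB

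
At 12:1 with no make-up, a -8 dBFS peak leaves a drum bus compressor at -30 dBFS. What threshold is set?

-32 dBFS

Input is 24 dB above T (since output overshoot × R = input overshoot: (-30 − T)·12 = -8 − T gives T = -32 dBFS).
Check: -32 + (-8 − (-32))/12 = -32 + 2 = -30 dBFS. ✓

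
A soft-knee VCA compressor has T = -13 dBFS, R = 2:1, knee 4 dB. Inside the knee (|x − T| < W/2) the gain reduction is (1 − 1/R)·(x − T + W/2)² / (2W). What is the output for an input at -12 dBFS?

x − T + W/2 = -12 − (-13) + 2 = 3.
GR = (1 − 1/2) × 3² / 8 = 0.5 × 9 / 8 = 0.5625 dB.
Output = -12 − 0.5625 = -12.5625 dBFS.

-12.5625 dBFS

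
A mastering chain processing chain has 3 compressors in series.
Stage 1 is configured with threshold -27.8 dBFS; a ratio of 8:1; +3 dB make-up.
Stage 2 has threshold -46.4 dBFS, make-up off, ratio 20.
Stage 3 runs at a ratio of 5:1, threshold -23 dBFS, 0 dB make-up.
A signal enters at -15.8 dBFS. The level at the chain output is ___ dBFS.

Stage 1: -15.8 dBFS is 12 dB over -27.8 dBFS; at 8:1 that becomes 1.5 dB over, giving -26.3 dBFS; +3 dB make-up → -23.3 dBFS.
Stage 2: -23.3 dBFS is 23.1 dB over -46.4 dBFS; at 20:1 that becomes 1.155 dB over, giving -45.245 dBFS.
Stage 3: -45.245 dBFS is at or below the -23 dBFS threshold — no compression; output -45.245 dBFS.

-45.245 dBFS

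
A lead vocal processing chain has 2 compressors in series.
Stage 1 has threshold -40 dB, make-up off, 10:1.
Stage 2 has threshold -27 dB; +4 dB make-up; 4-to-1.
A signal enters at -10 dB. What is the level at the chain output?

-33 dB

Stage 1: 30 dB above -40 dB, reduced 10:1 to 3 dB above → -37 dB.
Stage 2: -37 dB ≤ -27 dB, so stage 2 doesn't engage; make-up brings it to -33 dB.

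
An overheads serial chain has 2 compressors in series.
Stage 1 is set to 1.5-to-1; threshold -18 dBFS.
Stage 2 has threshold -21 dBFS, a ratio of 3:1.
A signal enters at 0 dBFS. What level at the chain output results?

Stage 1: 18 dB above -18 dBFS, reduced 1.5:1 to 12 dB above → -6 dBFS.
Stage 2: overshoot 15 dB → 15/3 = 5 dB → -16 dBFS.

-16 dBFS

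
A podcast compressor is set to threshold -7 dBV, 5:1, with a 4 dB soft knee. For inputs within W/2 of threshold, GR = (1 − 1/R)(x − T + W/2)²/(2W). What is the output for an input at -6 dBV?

-6.9 dBV

x − T + W/2 = -6 − (-7) + 2 = 3.
GR = (1 − 1/5) × 3² / 8 = 0.8 × 9 / 8 = 0.9 dB.
Output = -6 − 0.9 = -6.9 dBV.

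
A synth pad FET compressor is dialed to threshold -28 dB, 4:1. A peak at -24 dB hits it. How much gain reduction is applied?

3 dB

Overshoot = -24 − (-28) = 4 dB.
A 4:1 ratio leaves 1 dB of that excess.
GR = overshoot in − overshoot out = 4 − 1 = 3 dB.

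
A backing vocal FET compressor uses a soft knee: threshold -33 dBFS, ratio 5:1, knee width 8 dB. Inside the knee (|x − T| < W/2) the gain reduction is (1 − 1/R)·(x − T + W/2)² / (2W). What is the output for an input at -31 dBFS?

x − T + W/2 = -31 − (-33) + 4 = 6.
GR = (1 − 1/5) × 6² / 16 = 0.8 × 36 / 16 = 1.8 dB.
Output = -31 − 1.8 = -32.8 dBFS.

-32.8 dBFS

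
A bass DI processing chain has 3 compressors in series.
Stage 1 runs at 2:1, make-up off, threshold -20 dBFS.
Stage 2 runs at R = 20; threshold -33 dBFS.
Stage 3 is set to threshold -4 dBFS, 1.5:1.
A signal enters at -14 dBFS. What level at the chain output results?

-32.2 dBFS

Stage 1: overshoot 6 dB → 6/2 = 3 dB → -17 dBFS.
Stage 2: 16 dB above -33 dBFS, reduced 20:1 to 0.8 dB above → -32.2 dBFS.
Stage 3: -32.2 dBFS is at or below the -4 dBFS threshold — no compression; output -32.2 dBFS.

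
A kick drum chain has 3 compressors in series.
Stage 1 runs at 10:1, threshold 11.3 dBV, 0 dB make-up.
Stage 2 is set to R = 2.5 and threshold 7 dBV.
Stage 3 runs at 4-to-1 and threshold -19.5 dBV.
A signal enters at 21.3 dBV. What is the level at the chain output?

Stage 1: 21.3 dBV is 10 dB over 11.3 dBV; at 10:1 that becomes 1 dB over, giving 12.3 dBV.
Stage 2: 5.3 dB above 7 dBV, reduced 2.5:1 to 2.12 dB above → 9.12 dBV.
Stage 3: 9.12 dBV is 28.62 dB over -19.5 dBV; at 4:1 that becomes 7.155 dB over, giving -12.345 dBV.

-12.345 dBV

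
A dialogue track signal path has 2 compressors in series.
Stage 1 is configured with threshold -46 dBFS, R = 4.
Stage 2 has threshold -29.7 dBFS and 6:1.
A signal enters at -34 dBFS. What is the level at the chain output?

-43 dBFS

Stage 1: 12 dB above -46 dBFS, reduced 4:1 to 3 dB above → -43 dBFS.
Stage 2: below threshold (-43 ≤ -29.7); passes unchanged; output -43 dBFS.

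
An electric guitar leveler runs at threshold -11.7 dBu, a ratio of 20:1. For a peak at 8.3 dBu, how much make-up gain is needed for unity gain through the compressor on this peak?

19 dB

The peak compresses to -11.7 + 20/20 = -10.7 dBu.
To reach 8.3 dBu requires 8.3 − (-10.7) = 19 dB of make-up.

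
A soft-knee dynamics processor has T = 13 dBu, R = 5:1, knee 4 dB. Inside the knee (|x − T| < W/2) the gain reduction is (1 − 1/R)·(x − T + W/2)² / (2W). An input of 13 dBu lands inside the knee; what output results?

12.6 dBu

x − T + W/2 = 13 − 13 + 2 = 2.
GR = (1 − 1/5) × 2² / 8 = 0.8 × 4 / 8 = 0.4 dB.
Output = 13 − 0.4 = 12.6 dBu.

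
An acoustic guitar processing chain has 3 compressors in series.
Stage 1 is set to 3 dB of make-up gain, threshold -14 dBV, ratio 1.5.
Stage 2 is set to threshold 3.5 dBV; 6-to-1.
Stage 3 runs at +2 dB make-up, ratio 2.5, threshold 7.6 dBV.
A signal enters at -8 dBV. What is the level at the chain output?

Stage 1: overshoot 6 dB → 6/1.5 = 4 dB → -10 dBV; +3 dB make-up → -7 dBV.
Stage 2: -7 dBV ≤ 3.5 dBV, so stage 2 doesn't engage; output -7 dBV.
Stage 3: below threshold (-7 ≤ 7.6); passes unchanged; make-up brings it to -5 dBV.

-5 dBV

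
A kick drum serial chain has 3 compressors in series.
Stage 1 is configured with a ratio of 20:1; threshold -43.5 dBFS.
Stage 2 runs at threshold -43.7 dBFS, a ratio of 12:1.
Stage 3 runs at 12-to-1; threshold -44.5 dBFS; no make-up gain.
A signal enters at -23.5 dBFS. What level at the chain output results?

Stage 1: 20 dB above -43.5 dBFS, reduced 20:1 to 1 dB above → -42.5 dBFS.
Stage 2: -42.5 dBFS is 1.2 dB over -43.7 dBFS; at 12:1 that becomes 0.1 dB over, giving -43.6 dBFS.
Stage 3: overshoot 0.9 dB → 0.9/12 = 0.075 dB → -44.425 dBFS.

-44.425 dBFS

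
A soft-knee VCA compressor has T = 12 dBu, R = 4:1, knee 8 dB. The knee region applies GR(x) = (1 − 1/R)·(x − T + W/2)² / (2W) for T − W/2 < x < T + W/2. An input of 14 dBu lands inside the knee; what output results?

12.3125 dBu

x − T + W/2 = 14 − 12 + 4 = 6.
GR = (1 − 1/4) × 6² / 16 = 0.75 × 36 / 16 = 1.6875 dB.
Output = 14 − 1.6875 = 12.3125 dBu.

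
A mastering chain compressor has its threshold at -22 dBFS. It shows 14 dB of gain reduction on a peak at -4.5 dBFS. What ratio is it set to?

5:1

Input overshoot = -4.5 − (-22) = 17.5 dB.
Output overshoot = 17.5 − 14 = 3.5 dB.
Ratio = input overshoot / output overshoot = 17.5 / 3.5 = 5.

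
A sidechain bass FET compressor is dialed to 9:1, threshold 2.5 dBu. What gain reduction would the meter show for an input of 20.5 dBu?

16 dB

Overshoot = 20.5 − 2.5 = 18 dB.
At 9:1, output sits 18/9 = 2 dB above threshold.
Gain reduction = 18 − 2 = 16 dB.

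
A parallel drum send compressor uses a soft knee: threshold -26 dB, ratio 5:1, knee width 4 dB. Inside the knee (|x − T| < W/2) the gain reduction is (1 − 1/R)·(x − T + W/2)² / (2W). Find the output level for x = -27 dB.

x − T + W/2 = -27 − (-26) + 2 = 1.
GR = (1 − 1/5) × 1² / 8 = 0.8 × 1 / 8 = 0.1 dB.
Output = -27 − 0.1 = -27.1 dB.

-27.1 dB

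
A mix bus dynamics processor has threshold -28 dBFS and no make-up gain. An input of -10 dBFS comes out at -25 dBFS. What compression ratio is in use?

6:1

Input overshoot = -10 − (-28) = 18 dB; output overshoot = -25 − (-28) = 3 dB.
Ratio = 18 / 3 = 6.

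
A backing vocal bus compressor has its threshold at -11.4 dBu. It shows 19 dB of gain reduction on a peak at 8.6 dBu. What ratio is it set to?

Input overshoot = 8.6 − (-11.4) = 20 dB.
Output overshoot = 20 − 19 = 1 dB.
Ratio = input overshoot / output overshoot = 20 / 1 = 20.

20:1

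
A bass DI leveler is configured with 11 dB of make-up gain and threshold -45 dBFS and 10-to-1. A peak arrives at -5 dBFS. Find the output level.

-30 dBFS

The input is 40 dB above the -45 dBFS threshold.
The 40 dB excess becomes 4 dB after 10:1 reduction.
Output = -45 + 4 = -41 dBFS; make-up adds 11 dB, giving -30 dBFS.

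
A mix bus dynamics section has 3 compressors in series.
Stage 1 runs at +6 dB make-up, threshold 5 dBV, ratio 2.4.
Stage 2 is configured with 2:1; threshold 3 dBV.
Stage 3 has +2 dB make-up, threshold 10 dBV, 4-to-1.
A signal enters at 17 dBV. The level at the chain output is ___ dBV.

Stage 1: overshoot 12 dB → 12/2.4 = 5 dB → 10 dBV; +6 dB make-up → 16 dBV.
Stage 2: 16 dBV is 13 dB over 3 dBV; at 2:1 that becomes 6.5 dB over, giving 9.5 dBV.
Stage 3: below threshold (9.5 ≤ 10); passes unchanged; make-up brings it to 11.5 dBV.

11.5 dBV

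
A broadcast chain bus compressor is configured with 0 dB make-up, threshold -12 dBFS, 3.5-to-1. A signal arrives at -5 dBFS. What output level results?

-10 dBFS

-5 dBFS sits 7 dB over threshold.
3.5:1 compression reduces that to 7/3.5 = 2 dB over.
So the level is -12 + 2 = -10 dBFS.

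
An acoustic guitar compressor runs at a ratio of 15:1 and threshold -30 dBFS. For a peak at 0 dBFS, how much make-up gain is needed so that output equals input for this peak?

Without make-up, output = threshold + overshoot/15 = -30 + 2 = -28 dBFS.
Gap to target: 28 dB.

28 dB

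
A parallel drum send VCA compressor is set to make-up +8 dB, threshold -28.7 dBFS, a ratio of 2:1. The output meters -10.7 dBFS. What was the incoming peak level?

Before make-up, the level was -10.7 − 8 = -18.7 dBFS.
Post-compression overshoot = -18.7 − (-28.7) = 10 dB.
Input overshoot = R × output overshoot = 20 dB → input = -28.7 + 20 = -8.7 dBFS.

-8.7 dBFS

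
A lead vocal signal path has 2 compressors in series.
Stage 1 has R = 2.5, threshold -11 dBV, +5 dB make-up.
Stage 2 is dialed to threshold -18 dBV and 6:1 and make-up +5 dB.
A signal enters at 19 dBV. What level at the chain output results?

Stage 1: 30 dB above -11 dBV, reduced 2.5:1 to 12 dB above → 1 dBV; +5 dB make-up → 6 dBV.
Stage 2: 24 dB above -18 dBV, reduced 6:1 to 4 dB above → -14 dBV; +5 dB make-up → -9 dBV.

-9 dBV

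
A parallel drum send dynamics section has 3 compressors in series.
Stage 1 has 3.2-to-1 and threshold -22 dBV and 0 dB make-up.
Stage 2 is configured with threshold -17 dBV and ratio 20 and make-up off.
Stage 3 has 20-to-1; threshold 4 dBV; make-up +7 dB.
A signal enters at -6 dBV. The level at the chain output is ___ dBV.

-10 dBV

Stage 1: overshoot 16 dB → 16/3.2 = 5 dB → -17 dBV.
Stage 2: -17 dBV is at or below the -17 dBV threshold — no compression; output -17 dBV.
Stage 3: -17 dBV ≤ 4 dBV, so stage 3 doesn't engage; make-up brings it to -10 dBV.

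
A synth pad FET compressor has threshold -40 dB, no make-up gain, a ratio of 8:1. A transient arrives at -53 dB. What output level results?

-53 dB

-53 dB is 13 dB below the -40 dB threshold, so no gain reduction is applied.
Output = input = -53 dB.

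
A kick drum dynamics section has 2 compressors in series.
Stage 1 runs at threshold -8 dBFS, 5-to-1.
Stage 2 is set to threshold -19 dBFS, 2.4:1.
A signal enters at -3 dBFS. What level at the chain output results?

-14 dBFS

Stage 1: overshoot 5 dB → 5/5 = 1 dB → -7 dBFS.
Stage 2: 12 dB above -19 dBFS, reduced 2.4:1 to 5 dB above → -14 dBFS.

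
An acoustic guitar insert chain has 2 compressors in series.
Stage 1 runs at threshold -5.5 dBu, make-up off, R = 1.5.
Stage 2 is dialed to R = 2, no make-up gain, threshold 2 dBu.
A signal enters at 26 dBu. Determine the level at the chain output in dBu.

Stage 1: 31.5 dB above -5.5 dBu, reduced 1.5:1 to 21 dB above → 15.5 dBu.
Stage 2: 15.5 dBu is 13.5 dB over 2 dBu; at 2:1 that becomes 6.75 dB over, giving 8.75 dBu.

8.75 dBu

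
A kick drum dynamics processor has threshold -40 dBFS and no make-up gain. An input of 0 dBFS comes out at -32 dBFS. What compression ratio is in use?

Input overshoot = 0 − (-40) = 40 dB; output overshoot = -32 − (-40) = 8 dB.
Ratio = 40 / 8 = 5.

5:1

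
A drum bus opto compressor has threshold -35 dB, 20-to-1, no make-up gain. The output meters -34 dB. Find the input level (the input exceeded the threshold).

-15 dB

Post-compression overshoot = -34 − (-35) = 1 dB.
Before 20:1 compression the overshoot was 1 × 20 = 20 dB, so input = -35 + 20 = -15 dB.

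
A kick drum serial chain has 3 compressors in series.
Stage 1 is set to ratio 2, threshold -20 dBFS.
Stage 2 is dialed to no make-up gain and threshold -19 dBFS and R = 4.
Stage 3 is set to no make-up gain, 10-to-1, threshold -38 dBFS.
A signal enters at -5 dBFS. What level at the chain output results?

-35.9375 dBFS

Stage 1: 15 dB above -20 dBFS, reduced 2:1 to 7.5 dB above → -12.5 dBFS.
Stage 2: 6.5 dB above -19 dBFS, reduced 4:1 to 1.625 dB above → -17.375 dBFS.
Stage 3: 20.625 dB above -38 dBFS, reduced 10:1 to 2.0625 dB above → -35.9375 dBFS.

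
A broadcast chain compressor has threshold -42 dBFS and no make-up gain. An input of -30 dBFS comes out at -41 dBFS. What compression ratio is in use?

12:1

Input overshoot = -30 − (-42) = 12 dB; output overshoot = -41 − (-42) = 1 dB.
Ratio = 12 / 1 = 12.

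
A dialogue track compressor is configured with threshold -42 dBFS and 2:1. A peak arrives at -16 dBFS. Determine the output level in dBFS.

-29 dBFS

Overshoot: -16 − (-42) = 26 dB.
2:1 compression reduces that to 26/2 = 13 dB over.
So the level is -42 + 13 = -29 dBFS.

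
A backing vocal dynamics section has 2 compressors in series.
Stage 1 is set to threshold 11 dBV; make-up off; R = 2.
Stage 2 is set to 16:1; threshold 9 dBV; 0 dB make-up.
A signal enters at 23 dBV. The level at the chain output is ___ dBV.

9.5 dBV

Stage 1: overshoot 12 dB → 12/2 = 6 dB → 17 dBV.
Stage 2: 17 dBV is 8 dB over 9 dBV; at 16:1 that becomes 0.5 dB over, giving 9.5 dBV.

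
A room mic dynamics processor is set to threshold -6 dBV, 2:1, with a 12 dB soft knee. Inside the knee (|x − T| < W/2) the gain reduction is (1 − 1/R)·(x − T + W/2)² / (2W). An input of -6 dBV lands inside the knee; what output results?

-6.75 dBV

x − T + W/2 = -6 − (-6) + 6 = 6.
GR = (1 − 1/2) × 6² / 24 = 0.5 × 36 / 24 = 0.75 dB.
Output = -6 − 0.75 = -6.75 dBV.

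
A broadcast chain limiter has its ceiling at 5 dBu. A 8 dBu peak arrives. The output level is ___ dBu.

At ∞:1, everything above 5 dBu is held at the ceiling.

5 dBu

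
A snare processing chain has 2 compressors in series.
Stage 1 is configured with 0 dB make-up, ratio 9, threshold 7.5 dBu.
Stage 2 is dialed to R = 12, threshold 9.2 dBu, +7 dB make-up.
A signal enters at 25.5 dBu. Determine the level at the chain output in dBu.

16.225 dBu

Stage 1: overshoot 18 dB → 18/9 = 2 dB → 9.5 dBu.
Stage 2: 0.3 dB above 9.2 dBu, reduced 12:1 to 0.025 dB above → 9.225 dBu; +7 dB make-up → 16.225 dBu.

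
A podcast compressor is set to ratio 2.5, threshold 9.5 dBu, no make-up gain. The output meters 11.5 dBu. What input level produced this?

Post-compression overshoot = 11.5 − 9.5 = 2 dB.
Before 2.5:1 compression the overshoot was 2 × 2.5 = 5 dB, so input = 9.5 + 5 = 14.5 dBu.

14.5 dBu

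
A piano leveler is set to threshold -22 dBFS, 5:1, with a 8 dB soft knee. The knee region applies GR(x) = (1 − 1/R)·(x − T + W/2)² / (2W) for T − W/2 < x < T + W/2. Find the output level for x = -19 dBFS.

x − T + W/2 = -19 − (-22) + 4 = 7.
GR = (1 − 1/5) × 7² / 16 = 0.8 × 49 / 16 = 2.45 dB.
Output = -19 − 2.45 = -21.45 dBFS.

-21.45 dBFS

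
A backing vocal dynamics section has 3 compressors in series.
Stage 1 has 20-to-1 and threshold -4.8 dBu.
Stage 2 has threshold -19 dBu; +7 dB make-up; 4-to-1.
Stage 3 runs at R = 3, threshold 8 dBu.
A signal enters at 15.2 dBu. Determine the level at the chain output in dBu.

Stage 1: overshoot 20 dB → 20/20 = 1 dB → -3.8 dBu.
Stage 2: 15.2 dB above -19 dBu, reduced 4:1 to 3.8 dB above → -15.2 dBu; +7 dB make-up → -8.2 dBu.
Stage 3: -8.2 dBu ≤ 8 dBu, so stage 3 doesn't engage; output -8.2 dBu.

-8.2 dBu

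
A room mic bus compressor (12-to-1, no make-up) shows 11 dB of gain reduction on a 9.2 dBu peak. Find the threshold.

Let T be the threshold. Output overshoot = (input overshoot)/R, so -1.8 − T = (9.2 − T)/12.
12·(-1.8 − T) = 9.2 − T → 11·T = -21.6 − 9.2 = -30.8.
T = -30.8/11 = -2.8 dBu.

-2.8 dBu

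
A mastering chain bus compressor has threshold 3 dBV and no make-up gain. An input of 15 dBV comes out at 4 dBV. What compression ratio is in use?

Input overshoot = 15 − 3 = 12 dB; output overshoot = 4 − 3 = 1 dB.
Ratio = 12 / 1 = 12.

12:1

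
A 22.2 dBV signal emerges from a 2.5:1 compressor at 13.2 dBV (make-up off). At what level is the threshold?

7.2 dBV

Gain reduction = 22.2 − 13.2 = 9 dB; output overshoot = GR / (R − 1) = 9 / 1.5 = 6 dB.
Threshold = output − output overshoot = 13.2 − 6 = 7.2 dBV.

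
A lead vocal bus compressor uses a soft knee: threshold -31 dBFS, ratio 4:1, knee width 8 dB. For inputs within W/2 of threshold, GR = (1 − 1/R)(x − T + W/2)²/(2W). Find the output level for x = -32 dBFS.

x − T + W/2 = -32 − (-31) + 4 = 3.
GR = (1 − 1/4) × 3² / 16 = 0.75 × 9 / 16 = 0.421875 dB.
Output = -32 − 0.421875 = -32.421875 dBFS.

-32.421875 dBFS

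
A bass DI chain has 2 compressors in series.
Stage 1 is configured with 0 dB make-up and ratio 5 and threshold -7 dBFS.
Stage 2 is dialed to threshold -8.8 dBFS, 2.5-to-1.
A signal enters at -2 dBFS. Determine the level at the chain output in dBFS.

-7.68 dBFS

Stage 1: 5 dB above -7 dBFS, reduced 5:1 to 1 dB above → -6 dBFS.
Stage 2: -6 dBFS is 2.8 dB over -8.8 dBFS; at 2.5:1 that becomes 1.12 dB over, giving -7.68 dBFS.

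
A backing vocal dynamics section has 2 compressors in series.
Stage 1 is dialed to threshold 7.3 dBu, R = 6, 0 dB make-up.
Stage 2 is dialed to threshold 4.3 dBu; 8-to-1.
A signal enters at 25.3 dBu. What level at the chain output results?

5.05 dBu

Stage 1: overshoot 18 dB → 18/6 = 3 dB → 10.3 dBu.
Stage 2: 10.3 dBu is 6 dB over 4.3 dBu; at 8:1 that becomes 0.75 dB over, giving 5.05 dBu.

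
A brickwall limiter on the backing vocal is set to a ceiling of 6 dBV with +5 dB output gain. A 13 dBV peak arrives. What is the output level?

A brickwall limiter is an ∞:1 compressor: any input above the ceiling is clamped to 6 dBV.
Output gain then adds 5 dB: 6 + 5 = 11 dBV.

11 dBV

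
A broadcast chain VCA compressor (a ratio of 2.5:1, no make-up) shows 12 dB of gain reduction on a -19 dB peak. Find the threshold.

Let T be the threshold. Output overshoot = (input overshoot)/R, so -31 − T = (-19 − T)/2.5.
2.5·(-31 − T) = -19 − T → 1.5·T = -77.5 − (-19) = -58.5.
T = -58.5/1.5 = -39 dB.

-39 dB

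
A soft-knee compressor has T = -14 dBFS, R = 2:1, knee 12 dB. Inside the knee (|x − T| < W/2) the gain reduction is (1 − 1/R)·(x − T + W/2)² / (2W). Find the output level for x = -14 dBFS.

x − T + W/2 = -14 − (-14) + 6 = 6.
GR = (1 − 1/2) × 6² / 24 = 0.5 × 36 / 24 = 0.75 dB.
Output = -14 − 0.75 = -14.75 dBFS.

-14.75 dBFS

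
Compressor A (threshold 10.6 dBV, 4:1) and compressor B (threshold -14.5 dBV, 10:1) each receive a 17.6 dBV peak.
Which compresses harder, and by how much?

A: overshoot 7 dB → output overshoot 1.75 dB → GR 5.25 dB.
B: overshoot 32.1 dB → output overshoot 3.21 dB → GR 28.89 dB.
B reduces 23.64 dB more.

B, by 23.64 dB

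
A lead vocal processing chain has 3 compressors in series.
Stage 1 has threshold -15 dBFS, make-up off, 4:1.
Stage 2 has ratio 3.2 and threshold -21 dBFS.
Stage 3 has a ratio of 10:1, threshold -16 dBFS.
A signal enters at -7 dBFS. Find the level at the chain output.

Stage 1: -7 dBFS is 8 dB over -15 dBFS; at 4:1 that becomes 2 dB over, giving -13 dBFS.
Stage 2: overshoot 8 dB → 8/3.2 = 2.5 dB → -18.5 dBFS.
Stage 3: -18.5 dBFS is at or below the -16 dBFS threshold — no compression; output -18.5 dBFS.

-18.5 dBFS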